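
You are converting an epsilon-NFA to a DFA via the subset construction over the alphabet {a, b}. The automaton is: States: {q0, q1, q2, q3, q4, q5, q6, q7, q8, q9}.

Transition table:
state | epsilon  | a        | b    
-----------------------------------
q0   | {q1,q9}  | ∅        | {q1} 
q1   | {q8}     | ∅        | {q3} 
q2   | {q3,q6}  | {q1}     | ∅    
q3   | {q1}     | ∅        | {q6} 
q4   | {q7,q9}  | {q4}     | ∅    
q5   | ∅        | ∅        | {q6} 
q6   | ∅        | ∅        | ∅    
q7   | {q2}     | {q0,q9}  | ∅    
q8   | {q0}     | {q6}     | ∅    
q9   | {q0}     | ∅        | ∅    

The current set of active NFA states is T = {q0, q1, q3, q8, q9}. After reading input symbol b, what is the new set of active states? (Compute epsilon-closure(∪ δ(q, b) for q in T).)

{q0, q1, q3, q6, q8, q9}

q0 on b → {q1}.
q1 on b → {q3}.
q3 on b → {q6}.
No b-transition from q8, q9.
Union after reading b: {q1, q3, q6}.
Now take the epsilon-closure:
From q1 via epsilon: add q8.
From q8 via epsilon: add q0.
From q0 via epsilon: add q9.
No new states can be added; the closed set is {q0, q1, q3, q6, q8, q9}.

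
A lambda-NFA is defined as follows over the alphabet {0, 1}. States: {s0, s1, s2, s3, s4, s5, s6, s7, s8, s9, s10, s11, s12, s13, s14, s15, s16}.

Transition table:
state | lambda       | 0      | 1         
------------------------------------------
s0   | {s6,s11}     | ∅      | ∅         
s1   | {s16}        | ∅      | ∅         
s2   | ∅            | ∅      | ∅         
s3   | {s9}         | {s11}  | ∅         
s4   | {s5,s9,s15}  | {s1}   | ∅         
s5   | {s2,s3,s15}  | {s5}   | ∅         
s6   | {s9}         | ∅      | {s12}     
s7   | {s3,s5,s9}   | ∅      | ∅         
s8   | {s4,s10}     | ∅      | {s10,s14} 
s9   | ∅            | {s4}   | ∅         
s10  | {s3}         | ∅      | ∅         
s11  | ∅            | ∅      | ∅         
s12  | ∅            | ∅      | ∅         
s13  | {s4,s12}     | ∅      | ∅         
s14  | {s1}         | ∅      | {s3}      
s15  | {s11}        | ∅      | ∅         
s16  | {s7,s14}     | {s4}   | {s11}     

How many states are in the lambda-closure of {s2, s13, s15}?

Start with {s2, s13, s15}.
From s13 via lambda: add s4, s12.
From s15 via lambda: add s11.
From s4 via lambda: add s5, s9.
From s5 via lambda: add s3.
lambda-closure = {s2, s3, s4, s5, s9, s11, s12, s13, s15}, which has 9 states.

9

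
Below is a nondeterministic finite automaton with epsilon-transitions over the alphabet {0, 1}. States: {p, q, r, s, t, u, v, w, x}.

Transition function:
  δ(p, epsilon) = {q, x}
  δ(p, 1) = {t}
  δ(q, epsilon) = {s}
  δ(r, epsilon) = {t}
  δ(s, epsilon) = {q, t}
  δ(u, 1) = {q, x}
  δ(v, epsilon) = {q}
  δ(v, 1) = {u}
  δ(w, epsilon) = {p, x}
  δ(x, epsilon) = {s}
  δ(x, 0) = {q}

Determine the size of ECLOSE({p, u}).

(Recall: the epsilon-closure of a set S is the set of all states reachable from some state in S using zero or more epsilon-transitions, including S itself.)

Start with {p, u}.
From p via epsilon: add q, x.
From q via epsilon: add s.
From s via epsilon: add t.
epsilon-closure = {p, q, s, t, u, x}, which has 6 states.

6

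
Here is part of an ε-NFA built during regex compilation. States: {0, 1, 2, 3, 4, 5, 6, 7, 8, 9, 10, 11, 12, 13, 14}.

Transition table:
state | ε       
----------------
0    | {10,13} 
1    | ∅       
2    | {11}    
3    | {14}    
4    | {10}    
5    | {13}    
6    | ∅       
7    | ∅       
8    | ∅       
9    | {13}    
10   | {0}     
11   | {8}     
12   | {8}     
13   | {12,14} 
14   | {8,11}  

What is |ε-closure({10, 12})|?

Start with {10, 12}.
From 10 via ε: add 0.
From 12 via ε: add 8.
From 0 via ε: add 13.
From 13 via ε: add 14.
From 14 via ε: add 11.
ε-closure = {0, 8, 10, 11, 12, 13, 14}, which has 7 states.

7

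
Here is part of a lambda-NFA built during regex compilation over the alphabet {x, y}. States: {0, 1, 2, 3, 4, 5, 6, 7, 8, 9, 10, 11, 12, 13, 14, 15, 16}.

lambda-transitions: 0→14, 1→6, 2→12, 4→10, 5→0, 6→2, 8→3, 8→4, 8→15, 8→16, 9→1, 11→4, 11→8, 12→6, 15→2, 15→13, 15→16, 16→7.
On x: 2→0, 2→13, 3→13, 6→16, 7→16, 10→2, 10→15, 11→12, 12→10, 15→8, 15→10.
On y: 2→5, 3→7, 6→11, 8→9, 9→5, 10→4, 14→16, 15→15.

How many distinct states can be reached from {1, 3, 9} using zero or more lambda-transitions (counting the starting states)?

6

Start with {1, 3, 9}.
From 1 via lambda: add 6.
From 6 via lambda: add 2.
From 2 via lambda: add 12.
lambda-closure = {1, 2, 3, 6, 9, 12}, which has 6 states.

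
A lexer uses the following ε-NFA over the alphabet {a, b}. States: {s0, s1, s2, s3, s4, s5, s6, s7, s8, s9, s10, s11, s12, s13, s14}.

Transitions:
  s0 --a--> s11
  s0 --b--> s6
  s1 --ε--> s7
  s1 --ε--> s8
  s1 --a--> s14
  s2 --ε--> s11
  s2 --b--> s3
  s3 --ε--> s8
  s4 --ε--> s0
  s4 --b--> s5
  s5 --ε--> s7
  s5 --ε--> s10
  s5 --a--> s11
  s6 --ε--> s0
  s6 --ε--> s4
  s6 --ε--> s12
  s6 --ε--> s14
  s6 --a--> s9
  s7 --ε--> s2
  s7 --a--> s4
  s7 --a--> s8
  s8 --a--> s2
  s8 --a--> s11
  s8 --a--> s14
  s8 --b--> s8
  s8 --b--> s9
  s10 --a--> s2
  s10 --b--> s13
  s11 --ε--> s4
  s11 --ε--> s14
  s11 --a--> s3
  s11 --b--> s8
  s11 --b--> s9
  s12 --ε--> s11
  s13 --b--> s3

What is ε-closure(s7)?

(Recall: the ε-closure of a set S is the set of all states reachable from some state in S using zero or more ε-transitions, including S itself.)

{s0, s2, s4, s7, s11, s14}

Start with {s7}.
From s7 via ε: add s2.
From s2 via ε: add s11.
From s11 via ε: add s4, s14.
From s4 via ε: add s0.
No new states can be added; the closed set is {s0, s2, s4, s7, s11, s14}.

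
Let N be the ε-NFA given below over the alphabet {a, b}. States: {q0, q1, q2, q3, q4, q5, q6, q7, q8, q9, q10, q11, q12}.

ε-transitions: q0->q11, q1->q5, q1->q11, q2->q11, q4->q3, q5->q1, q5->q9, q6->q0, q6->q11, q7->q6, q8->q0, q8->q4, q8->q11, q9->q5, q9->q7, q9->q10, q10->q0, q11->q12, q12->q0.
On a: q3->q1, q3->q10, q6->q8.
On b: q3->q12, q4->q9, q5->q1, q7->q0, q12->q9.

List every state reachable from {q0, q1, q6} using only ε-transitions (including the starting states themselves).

Start with {q0, q1, q6}.
From q0 via ε: add q11.
From q1 via ε: add q5.
From q5 via ε: add q9.
From q11 via ε: add q12.
From q9 via ε: add q7, q10.
No new states can be added; the closed set is {q0, q1, q5, q6, q7, q9, q10, q11, q12}.

{q0, q1, q5, q6, q7, q9, q10, q11, q12}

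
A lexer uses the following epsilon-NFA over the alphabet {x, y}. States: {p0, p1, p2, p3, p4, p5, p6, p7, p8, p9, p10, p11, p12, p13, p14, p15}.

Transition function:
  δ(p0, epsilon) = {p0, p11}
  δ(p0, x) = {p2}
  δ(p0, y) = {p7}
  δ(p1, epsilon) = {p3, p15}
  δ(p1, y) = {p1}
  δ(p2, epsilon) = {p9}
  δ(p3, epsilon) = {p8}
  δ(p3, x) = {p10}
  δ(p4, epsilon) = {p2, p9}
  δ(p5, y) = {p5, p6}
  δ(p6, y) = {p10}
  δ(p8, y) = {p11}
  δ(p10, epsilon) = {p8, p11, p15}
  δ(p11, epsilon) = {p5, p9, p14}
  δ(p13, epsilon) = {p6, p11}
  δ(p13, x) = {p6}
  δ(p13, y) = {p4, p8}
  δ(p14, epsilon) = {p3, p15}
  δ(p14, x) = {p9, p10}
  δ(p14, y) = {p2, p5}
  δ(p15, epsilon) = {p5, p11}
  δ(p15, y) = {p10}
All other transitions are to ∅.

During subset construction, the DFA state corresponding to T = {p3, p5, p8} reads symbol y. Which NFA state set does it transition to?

{p3, p5, p6, p8, p9, p11, p14, p15}

p5 on y → {p5, p6}.
p8 on y → {p11}.
No y-transition from p3.
Union after reading y: {p5, p6, p11}.
Now take the epsilon-closure:
From p11 via epsilon: add p9, p14.
From p14 via epsilon: add p3, p15.
From p3 via epsilon: add p8.
No new states can be added; the closed set is {p3, p5, p6, p8, p9, p11, p14, p15}.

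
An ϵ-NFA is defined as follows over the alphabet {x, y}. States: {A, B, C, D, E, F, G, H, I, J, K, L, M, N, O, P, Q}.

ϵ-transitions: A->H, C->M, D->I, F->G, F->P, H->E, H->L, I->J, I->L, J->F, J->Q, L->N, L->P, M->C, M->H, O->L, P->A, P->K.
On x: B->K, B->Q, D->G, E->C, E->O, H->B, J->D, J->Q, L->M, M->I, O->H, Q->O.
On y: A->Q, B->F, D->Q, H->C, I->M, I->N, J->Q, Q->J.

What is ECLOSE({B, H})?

Start with {B, H}.
From H via ϵ: add E, L.
From L via ϵ: add N, P.
From P via ϵ: add A, K.
No new states can be added; the closed set is {A, B, E, H, K, L, N, P}.

{A, B, E, H, K, L, N, P}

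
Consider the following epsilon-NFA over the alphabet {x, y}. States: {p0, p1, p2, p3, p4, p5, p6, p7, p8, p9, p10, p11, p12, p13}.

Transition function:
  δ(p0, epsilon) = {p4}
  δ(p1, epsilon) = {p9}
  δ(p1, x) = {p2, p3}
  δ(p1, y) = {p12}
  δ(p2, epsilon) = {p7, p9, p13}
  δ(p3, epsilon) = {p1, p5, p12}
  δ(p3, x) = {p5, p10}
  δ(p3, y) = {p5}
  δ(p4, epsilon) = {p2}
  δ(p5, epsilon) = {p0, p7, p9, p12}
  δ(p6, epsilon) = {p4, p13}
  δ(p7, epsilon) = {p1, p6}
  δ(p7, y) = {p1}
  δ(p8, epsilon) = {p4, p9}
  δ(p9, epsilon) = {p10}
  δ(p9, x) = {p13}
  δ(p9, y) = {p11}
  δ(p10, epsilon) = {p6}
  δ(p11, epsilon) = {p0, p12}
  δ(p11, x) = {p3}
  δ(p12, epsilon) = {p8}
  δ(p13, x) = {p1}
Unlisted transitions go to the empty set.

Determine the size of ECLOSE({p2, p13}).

Start with {p2, p13}.
From p2 via epsilon: add p7, p9.
From p7 via epsilon: add p1, p6.
From p9 via epsilon: add p10.
From p6 via epsilon: add p4.
epsilon-closure = {p1, p2, p4, p6, p7, p9, p10, p13}, which has 8 states.

8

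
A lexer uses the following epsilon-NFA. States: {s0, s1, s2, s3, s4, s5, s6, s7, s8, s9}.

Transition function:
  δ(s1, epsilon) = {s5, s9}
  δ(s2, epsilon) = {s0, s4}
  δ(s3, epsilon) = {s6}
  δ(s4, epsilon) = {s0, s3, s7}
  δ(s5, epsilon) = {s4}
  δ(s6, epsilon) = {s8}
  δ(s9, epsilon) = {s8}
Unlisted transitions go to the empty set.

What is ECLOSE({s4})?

Start with {s4}.
From s4 via epsilon: add s0, s3, s7.
From s3 via epsilon: add s6.
From s6 via epsilon: add s8.
No new states can be added; the closed set is {s0, s3, s4, s6, s7, s8}.

{s0, s3, s4, s6, s7, s8}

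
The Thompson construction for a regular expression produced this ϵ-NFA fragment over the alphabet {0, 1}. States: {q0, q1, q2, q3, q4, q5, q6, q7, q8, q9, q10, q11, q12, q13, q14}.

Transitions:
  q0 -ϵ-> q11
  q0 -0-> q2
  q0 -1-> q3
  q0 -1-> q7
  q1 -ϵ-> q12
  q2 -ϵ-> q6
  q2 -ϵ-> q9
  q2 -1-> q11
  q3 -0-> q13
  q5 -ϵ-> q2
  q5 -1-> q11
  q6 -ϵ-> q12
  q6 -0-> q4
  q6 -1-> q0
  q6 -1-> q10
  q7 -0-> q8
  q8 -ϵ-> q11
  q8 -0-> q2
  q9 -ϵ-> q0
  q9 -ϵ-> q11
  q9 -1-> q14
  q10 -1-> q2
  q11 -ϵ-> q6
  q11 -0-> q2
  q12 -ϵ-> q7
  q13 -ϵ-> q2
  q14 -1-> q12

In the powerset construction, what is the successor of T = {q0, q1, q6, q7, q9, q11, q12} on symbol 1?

q0 on 1 → {q3, q7}.
q6 on 1 → {q0, q10}.
q9 on 1 → {q14}.
No 1-transition from q1, q7, q11, q12.
Union after reading 1: {q0, q3, q7, q10, q14}.
Now take the ϵ-closure:
From q0 via ϵ: add q11.
From q11 via ϵ: add q6.
From q6 via ϵ: add q12.
No new states can be added; the closed set is {q0, q3, q6, q7, q10, q11, q12, q14}.

{q0, q3, q6, q7, q10, q11, q12, q14}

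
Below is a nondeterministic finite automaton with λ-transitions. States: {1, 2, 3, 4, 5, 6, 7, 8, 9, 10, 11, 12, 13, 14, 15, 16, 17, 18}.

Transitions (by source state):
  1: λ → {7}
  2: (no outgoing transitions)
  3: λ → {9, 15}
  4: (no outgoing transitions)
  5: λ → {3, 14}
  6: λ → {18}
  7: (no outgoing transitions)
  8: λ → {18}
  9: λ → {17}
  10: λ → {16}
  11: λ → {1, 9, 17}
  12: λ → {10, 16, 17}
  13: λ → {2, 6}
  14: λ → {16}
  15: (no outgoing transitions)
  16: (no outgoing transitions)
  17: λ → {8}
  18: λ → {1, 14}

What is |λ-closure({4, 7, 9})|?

9

Start with {4, 7, 9}.
From 9 via λ: add 17.
From 17 via λ: add 8.
From 8 via λ: add 18.
From 18 via λ: add 1, 14.
From 14 via λ: add 16.
λ-closure = {1, 4, 7, 8, 9, 14, 16, 17, 18}, which has 9 states.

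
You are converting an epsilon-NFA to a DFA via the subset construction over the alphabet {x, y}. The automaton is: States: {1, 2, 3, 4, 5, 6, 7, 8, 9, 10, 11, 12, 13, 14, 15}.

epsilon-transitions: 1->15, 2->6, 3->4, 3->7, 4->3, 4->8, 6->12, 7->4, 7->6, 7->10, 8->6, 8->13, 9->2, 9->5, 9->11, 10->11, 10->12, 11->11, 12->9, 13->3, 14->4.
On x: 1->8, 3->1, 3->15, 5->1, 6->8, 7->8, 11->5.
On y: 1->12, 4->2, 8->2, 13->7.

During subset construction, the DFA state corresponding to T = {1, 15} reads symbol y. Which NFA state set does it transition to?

1 on y → {12}.
No y-transition from 15.
Union after reading y: {12}.
Now take the epsilon-closure:
From 12 via epsilon: add 9.
From 9 via epsilon: add 2, 5, 11.
From 2 via epsilon: add 6.
No new states can be added; the closed set is {2, 5, 6, 9, 11, 12}.

{2, 5, 6, 9, 11, 12}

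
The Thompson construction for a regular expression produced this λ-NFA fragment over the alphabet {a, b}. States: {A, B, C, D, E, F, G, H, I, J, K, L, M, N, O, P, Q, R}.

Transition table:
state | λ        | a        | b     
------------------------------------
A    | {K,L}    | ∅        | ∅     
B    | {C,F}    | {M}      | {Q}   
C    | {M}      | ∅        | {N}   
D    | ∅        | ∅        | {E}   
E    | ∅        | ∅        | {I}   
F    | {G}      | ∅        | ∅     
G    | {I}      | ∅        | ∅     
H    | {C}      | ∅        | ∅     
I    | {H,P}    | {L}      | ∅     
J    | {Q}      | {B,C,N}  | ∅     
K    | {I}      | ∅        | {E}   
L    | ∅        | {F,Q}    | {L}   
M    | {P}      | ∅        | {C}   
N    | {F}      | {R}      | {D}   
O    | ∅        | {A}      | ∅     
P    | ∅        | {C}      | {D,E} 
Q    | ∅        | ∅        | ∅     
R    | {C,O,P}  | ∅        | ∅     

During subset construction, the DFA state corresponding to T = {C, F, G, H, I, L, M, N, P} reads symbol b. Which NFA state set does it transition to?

C on b → {N}.
L on b → {L}.
M on b → {C}.
N on b → {D}.
P on b → {D, E}.
No b-transition from F, G, H, I.
Union after reading b: {C, D, E, L, N}.
Now take the λ-closure:
From C via λ: add M.
From N via λ: add F.
From F via λ: add G.
From M via λ: add P.
From G via λ: add I.
From I via λ: add H.
No new states can be added; the closed set is {C, D, E, F, G, H, I, L, M, N, P}.

{C, D, E, F, G, H, I, L, M, N, P}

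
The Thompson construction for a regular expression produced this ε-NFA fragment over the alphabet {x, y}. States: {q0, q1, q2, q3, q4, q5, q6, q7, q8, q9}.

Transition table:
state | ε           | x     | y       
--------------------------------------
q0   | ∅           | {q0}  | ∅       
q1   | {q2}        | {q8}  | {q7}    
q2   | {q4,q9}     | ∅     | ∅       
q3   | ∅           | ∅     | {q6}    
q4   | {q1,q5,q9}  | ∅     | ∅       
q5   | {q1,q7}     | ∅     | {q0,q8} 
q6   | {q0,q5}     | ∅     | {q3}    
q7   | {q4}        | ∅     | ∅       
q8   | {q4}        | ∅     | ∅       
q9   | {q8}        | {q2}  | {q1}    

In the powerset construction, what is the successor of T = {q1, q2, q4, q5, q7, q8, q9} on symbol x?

{q1, q2, q4, q5, q7, q8, q9}

q1 on x → {q8}.
q9 on x → {q2}.
No x-transition from q2, q4, q5, q7, q8.
Union after reading x: {q2, q8}.
Now take the ε-closure:
From q2 via ε: add q4, q9.
From q4 via ε: add q1, q5.
From q5 via ε: add q7.
No new states can be added; the closed set is {q1, q2, q4, q5, q7, q8, q9}.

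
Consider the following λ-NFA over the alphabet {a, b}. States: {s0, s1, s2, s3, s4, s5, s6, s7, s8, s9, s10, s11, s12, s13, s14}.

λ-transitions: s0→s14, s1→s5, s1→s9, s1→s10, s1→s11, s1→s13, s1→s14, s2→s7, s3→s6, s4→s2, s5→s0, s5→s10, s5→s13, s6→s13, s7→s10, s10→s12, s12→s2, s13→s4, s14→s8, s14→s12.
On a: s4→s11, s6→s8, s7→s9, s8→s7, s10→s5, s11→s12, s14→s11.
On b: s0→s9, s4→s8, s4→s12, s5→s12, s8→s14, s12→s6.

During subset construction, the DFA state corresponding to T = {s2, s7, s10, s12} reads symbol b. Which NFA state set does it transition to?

{s2, s4, s6, s7, s10, s12, s13}

s12 on b → {s6}.
No b-transition from s2, s7, s10.
Union after reading b: {s6}.
Now take the λ-closure:
From s6 via λ: add s13.
From s13 via λ: add s4.
From s4 via λ: add s2.
From s2 via λ: add s7.
From s7 via λ: add s10.
From s10 via λ: add s12.
No new states can be added; the closed set is {s2, s4, s6, s7, s10, s12, s13}.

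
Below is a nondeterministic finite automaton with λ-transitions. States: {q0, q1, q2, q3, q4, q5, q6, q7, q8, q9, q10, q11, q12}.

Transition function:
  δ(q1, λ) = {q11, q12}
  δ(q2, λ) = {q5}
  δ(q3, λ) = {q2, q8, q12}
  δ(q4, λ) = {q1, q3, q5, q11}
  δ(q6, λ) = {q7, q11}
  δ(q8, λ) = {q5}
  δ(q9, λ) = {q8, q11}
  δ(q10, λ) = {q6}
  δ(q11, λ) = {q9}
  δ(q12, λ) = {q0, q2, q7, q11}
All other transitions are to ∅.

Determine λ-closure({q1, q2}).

Start with {q1, q2}.
From q1 via λ: add q11, q12.
From q2 via λ: add q5.
From q11 via λ: add q9.
From q12 via λ: add q0, q7.
From q9 via λ: add q8.
No new states can be added; the closed set is {q0, q1, q2, q5, q7, q8, q9, q11, q12}.

{q0, q1, q2, q5, q7, q8, q9, q11, q12}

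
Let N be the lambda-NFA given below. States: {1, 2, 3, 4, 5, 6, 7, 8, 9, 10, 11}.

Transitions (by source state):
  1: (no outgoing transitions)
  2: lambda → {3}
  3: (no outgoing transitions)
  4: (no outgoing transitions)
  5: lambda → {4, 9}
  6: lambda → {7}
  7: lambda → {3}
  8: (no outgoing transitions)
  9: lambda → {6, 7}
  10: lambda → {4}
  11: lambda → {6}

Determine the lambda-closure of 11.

Start with {11}.
From 11 via lambda: add 6.
From 6 via lambda: add 7.
From 7 via lambda: add 3.
No new states can be added; the closed set is {3, 6, 7, 11}.

{3, 6, 7, 11}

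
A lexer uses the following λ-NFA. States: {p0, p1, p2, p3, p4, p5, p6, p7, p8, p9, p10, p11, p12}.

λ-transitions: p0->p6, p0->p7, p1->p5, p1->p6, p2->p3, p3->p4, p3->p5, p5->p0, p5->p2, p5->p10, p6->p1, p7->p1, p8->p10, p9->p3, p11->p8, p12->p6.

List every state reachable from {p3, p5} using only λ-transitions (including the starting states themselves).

Start with {p3, p5}.
From p3 via λ: add p4.
From p5 via λ: add p0, p2, p10.
From p0 via λ: add p6, p7.
From p6 via λ: add p1.
No new states can be added; the closed set is {p0, p1, p2, p3, p4, p5, p6, p7, p10}.

{p0, p1, p2, p3, p4, p5, p6, p7, p10}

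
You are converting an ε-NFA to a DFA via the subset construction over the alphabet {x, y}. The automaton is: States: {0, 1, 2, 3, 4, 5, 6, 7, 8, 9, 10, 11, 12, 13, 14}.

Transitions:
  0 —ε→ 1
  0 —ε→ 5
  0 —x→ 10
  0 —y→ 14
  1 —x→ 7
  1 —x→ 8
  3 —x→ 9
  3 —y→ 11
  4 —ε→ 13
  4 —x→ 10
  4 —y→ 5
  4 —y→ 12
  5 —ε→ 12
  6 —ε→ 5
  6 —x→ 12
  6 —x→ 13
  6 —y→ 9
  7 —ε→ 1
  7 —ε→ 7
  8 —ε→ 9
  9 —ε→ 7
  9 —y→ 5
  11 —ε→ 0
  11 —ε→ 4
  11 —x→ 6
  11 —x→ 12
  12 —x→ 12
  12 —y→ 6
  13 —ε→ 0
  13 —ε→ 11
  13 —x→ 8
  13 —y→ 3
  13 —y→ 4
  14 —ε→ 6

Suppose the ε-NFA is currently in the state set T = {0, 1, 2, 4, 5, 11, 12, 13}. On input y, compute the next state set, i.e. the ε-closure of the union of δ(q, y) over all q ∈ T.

0 on y → {14}.
4 on y → {5, 12}.
12 on y → {6}.
13 on y → {3, 4}.
No y-transition from 1, 2, 5, 11.
Union after reading y: {3, 4, 5, 6, 12, 14}.
Now take the ε-closure:
From 4 via ε: add 13.
From 13 via ε: add 0, 11.
From 0 via ε: add 1.
No new states can be added; the closed set is {0, 1, 3, 4, 5, 6, 11, 12, 13, 14}.

{0, 1, 3, 4, 5, 6, 11, 12, 13, 14}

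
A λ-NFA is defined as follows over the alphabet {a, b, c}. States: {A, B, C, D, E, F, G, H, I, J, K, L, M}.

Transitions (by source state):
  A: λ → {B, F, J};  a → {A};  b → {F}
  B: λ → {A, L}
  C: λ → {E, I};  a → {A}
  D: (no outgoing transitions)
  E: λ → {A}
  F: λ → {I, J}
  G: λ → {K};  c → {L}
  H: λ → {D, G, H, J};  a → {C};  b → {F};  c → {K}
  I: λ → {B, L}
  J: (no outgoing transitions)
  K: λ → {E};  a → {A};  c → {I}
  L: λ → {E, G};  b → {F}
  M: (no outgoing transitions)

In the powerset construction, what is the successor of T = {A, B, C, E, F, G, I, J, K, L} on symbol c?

G on c → {L}.
K on c → {I}.
No c-transition from A, B, C, E, F, I, J, L.
Union after reading c: {I, L}.
Now take the λ-closure:
From I via λ: add B.
From L via λ: add E, G.
From B via λ: add A.
From G via λ: add K.
From A via λ: add F, J.
No new states can be added; the closed set is {A, B, E, F, G, I, J, K, L}.

{A, B, E, F, G, I, J, K, L}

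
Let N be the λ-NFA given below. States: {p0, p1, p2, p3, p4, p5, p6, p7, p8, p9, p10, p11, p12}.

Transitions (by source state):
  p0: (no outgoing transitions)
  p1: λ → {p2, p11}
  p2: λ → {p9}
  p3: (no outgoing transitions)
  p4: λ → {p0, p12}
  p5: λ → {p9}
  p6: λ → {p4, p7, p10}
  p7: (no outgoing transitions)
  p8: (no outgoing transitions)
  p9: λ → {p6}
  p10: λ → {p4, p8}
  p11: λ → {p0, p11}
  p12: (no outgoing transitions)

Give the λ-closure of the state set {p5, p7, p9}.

Start with {p5, p7, p9}.
From p9 via λ: add p6.
From p6 via λ: add p4, p10.
From p4 via λ: add p0, p12.
From p10 via λ: add p8.
No new states can be added; the closed set is {p0, p4, p5, p6, p7, p8, p9, p10, p12}.

{p0, p4, p5, p6, p7, p8, p9, p10, p12}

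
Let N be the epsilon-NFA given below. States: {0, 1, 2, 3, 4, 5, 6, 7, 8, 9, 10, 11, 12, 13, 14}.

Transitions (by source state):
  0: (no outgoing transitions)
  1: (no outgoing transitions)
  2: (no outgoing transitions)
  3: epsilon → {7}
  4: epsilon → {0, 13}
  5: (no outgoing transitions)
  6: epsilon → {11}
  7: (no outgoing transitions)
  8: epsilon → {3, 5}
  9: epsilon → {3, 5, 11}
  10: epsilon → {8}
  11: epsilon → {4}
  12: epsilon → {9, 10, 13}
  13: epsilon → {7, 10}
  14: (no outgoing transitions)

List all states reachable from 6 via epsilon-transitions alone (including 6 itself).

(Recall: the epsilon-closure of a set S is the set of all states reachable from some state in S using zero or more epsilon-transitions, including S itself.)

{0, 3, 4, 5, 6, 7, 8, 10, 11, 13}

Start with {6}.
From 6 via epsilon: add 11.
From 11 via epsilon: add 4.
From 4 via epsilon: add 0, 13.
From 13 via epsilon: add 7, 10.
From 10 via epsilon: add 8.
From 8 via epsilon: add 3, 5.
No new states can be added; the closed set is {0, 3, 4, 5, 6, 7, 8, 10, 11, 13}.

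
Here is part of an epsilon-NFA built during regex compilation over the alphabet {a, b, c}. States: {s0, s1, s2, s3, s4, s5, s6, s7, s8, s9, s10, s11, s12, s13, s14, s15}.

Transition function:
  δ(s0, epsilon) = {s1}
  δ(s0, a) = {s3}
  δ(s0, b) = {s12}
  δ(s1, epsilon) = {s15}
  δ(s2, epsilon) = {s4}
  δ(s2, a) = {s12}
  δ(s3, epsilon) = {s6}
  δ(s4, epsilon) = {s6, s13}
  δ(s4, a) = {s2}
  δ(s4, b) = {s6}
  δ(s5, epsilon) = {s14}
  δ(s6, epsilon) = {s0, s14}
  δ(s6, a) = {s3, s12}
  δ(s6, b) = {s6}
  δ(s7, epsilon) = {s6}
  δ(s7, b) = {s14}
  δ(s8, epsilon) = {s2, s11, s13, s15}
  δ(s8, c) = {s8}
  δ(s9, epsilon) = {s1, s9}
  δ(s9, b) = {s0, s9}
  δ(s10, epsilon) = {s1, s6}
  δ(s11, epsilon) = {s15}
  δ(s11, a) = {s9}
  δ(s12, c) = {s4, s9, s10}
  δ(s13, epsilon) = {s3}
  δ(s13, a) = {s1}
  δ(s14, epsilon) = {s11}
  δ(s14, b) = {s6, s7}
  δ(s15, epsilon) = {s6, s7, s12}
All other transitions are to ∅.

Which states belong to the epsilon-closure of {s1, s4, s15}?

Start with {s1, s4, s15}.
From s4 via epsilon: add s6, s13.
From s15 via epsilon: add s7, s12.
From s6 via epsilon: add s0, s14.
From s13 via epsilon: add s3.
From s14 via epsilon: add s11.
No new states can be added; the closed set is {s0, s1, s3, s4, s6, s7, s11, s12, s13, s14, s15}.

{s0, s1, s3, s4, s6, s7, s11, s12, s13, s14, s15}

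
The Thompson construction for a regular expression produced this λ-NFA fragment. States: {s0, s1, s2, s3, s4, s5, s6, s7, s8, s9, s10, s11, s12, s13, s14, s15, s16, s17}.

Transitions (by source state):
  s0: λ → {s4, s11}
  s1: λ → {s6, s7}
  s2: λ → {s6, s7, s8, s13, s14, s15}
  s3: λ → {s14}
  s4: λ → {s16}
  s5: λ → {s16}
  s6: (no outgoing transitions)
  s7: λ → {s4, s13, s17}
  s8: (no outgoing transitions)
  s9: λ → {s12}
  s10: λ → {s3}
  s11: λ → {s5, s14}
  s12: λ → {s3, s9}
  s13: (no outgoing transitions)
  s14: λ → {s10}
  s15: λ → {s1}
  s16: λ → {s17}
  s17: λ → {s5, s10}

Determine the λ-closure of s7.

{s3, s4, s5, s7, s10, s13, s14, s16, s17}

Start with {s7}.
From s7 via λ: add s4, s13, s17.
From s4 via λ: add s16.
From s17 via λ: add s5, s10.
From s10 via λ: add s3.
From s3 via λ: add s14.
No new states can be added; the closed set is {s3, s4, s5, s7, s10, s13, s14, s16, s17}.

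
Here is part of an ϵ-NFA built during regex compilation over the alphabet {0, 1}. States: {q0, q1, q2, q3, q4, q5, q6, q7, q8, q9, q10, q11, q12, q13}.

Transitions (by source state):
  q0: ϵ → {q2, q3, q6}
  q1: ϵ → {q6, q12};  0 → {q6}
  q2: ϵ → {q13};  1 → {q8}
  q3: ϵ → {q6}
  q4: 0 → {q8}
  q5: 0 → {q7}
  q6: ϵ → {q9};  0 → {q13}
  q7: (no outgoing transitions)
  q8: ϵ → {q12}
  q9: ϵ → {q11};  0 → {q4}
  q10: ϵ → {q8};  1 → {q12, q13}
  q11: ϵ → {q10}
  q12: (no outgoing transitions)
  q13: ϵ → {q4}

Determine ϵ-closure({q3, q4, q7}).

Start with {q3, q4, q7}.
From q3 via ϵ: add q6.
From q6 via ϵ: add q9.
From q9 via ϵ: add q11.
From q11 via ϵ: add q10.
From q10 via ϵ: add q8.
From q8 via ϵ: add q12.
No new states can be added; the closed set is {q3, q4, q6, q7, q8, q9, q10, q11, q12}.

{q3, q4, q6, q7, q8, q9, q10, q11, q12}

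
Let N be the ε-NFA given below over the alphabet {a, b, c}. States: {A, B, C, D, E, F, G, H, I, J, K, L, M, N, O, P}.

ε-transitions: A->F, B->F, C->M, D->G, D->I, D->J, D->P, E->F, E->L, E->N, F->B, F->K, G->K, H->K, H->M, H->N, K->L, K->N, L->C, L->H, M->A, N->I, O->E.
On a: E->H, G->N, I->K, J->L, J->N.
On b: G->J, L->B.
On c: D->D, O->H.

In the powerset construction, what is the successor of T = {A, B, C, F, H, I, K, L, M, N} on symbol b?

L on b → {B}.
No b-transition from A, B, C, F, H, I, K, M, N.
Union after reading b: {B}.
Now take the ε-closure:
From B via ε: add F.
From F via ε: add K.
From K via ε: add L, N.
From L via ε: add C, H.
From N via ε: add I.
From C via ε: add M.
From M via ε: add A.
No new states can be added; the closed set is {A, B, C, F, H, I, K, L, M, N}.

{A, B, C, F, H, I, K, L, M, N}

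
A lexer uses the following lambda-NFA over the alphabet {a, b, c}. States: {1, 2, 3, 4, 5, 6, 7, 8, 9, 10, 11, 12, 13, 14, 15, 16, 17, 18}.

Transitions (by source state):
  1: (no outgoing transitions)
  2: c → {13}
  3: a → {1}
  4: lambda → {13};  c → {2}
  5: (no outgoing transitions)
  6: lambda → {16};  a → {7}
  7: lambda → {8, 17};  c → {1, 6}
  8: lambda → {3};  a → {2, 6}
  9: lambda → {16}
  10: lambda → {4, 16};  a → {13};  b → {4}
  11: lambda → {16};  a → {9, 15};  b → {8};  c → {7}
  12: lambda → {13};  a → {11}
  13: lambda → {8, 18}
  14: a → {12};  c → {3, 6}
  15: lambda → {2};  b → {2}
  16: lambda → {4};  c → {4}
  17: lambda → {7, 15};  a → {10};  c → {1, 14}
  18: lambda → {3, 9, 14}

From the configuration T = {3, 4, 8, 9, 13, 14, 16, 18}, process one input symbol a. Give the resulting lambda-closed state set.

3 on a → {1}.
8 on a → {2, 6}.
14 on a → {12}.
No a-transition from 4, 9, 13, 16, 18.
Union after reading a: {1, 2, 6, 12}.
Now take the lambda-closure:
From 6 via lambda: add 16.
From 12 via lambda: add 13.
From 13 via lambda: add 8, 18.
From 16 via lambda: add 4.
From 8 via lambda: add 3.
From 18 via lambda: add 9, 14.
No new states can be added; the closed set is {1, 2, 3, 4, 6, 8, 9, 12, 13, 14, 16, 18}.

{1, 2, 3, 4, 6, 8, 9, 12, 13, 14, 16, 18}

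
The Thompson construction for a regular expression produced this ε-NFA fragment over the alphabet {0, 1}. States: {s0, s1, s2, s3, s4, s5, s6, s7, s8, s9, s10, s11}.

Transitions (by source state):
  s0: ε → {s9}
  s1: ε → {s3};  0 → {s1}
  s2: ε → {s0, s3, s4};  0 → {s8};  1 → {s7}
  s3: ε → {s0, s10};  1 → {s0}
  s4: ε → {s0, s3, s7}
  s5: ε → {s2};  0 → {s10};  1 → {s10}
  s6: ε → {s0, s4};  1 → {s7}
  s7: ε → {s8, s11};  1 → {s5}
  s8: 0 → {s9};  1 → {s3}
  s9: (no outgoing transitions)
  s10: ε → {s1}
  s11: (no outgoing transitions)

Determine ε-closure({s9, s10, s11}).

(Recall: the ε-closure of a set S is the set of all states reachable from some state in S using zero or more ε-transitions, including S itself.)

Start with {s9, s10, s11}.
From s10 via ε: add s1.
From s1 via ε: add s3.
From s3 via ε: add s0.
No new states can be added; the closed set is {s0, s1, s3, s9, s10, s11}.

{s0, s1, s3, s9, s10, s11}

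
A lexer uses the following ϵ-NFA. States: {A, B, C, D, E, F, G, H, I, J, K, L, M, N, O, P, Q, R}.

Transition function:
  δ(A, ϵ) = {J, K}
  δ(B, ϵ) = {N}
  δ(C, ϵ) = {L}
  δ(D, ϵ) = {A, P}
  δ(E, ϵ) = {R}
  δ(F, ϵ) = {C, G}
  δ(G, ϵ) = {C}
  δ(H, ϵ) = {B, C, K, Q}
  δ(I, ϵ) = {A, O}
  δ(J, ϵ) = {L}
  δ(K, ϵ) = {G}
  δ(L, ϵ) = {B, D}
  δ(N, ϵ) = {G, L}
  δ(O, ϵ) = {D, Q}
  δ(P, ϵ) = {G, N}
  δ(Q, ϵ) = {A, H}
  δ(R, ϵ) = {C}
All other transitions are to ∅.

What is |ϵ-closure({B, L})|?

Start with {B, L}.
From B via ϵ: add N.
From L via ϵ: add D.
From D via ϵ: add A, P.
From N via ϵ: add G.
From A via ϵ: add J, K.
From G via ϵ: add C.
ϵ-closure = {A, B, C, D, G, J, K, L, N, P}, which has 10 states.

10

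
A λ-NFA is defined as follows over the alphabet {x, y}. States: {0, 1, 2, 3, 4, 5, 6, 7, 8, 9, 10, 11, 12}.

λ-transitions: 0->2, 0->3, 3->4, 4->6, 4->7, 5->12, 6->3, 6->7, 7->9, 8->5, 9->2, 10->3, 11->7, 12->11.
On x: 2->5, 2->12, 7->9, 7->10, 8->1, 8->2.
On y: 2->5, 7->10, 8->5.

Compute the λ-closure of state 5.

Start with {5}.
From 5 via λ: add 12.
From 12 via λ: add 11.
From 11 via λ: add 7.
From 7 via λ: add 9.
From 9 via λ: add 2.
No new states can be added; the closed set is {2, 5, 7, 9, 11, 12}.

{2, 5, 7, 9, 11, 12}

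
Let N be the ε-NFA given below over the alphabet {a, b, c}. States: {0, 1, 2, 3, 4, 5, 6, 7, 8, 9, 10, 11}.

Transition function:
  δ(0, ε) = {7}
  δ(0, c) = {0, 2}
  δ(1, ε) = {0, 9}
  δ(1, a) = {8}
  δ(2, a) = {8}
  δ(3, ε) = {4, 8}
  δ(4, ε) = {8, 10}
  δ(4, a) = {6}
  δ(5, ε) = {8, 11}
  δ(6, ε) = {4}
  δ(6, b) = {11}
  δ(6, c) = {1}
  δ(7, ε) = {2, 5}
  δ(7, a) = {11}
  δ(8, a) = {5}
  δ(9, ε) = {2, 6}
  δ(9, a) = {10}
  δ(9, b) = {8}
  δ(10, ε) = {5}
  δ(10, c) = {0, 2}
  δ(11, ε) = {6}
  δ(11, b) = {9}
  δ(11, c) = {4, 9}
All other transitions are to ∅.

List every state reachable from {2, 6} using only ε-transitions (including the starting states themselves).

Start with {2, 6}.
From 6 via ε: add 4.
From 4 via ε: add 8, 10.
From 10 via ε: add 5.
From 5 via ε: add 11.
No new states can be added; the closed set is {2, 4, 5, 6, 8, 10, 11}.

{2, 4, 5, 6, 8, 10, 11}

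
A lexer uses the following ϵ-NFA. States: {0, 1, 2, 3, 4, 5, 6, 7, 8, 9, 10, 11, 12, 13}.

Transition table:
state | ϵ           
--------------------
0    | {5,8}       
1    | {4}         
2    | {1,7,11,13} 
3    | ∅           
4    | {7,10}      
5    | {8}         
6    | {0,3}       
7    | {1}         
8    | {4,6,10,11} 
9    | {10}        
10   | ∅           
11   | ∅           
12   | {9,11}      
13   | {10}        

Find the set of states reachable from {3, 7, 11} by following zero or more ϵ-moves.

{1, 3, 4, 7, 10, 11}

Start with {3, 7, 11}.
From 7 via ϵ: add 1.
From 1 via ϵ: add 4.
From 4 via ϵ: add 10.
No new states can be added; the closed set is {1, 3, 4, 7, 10, 11}.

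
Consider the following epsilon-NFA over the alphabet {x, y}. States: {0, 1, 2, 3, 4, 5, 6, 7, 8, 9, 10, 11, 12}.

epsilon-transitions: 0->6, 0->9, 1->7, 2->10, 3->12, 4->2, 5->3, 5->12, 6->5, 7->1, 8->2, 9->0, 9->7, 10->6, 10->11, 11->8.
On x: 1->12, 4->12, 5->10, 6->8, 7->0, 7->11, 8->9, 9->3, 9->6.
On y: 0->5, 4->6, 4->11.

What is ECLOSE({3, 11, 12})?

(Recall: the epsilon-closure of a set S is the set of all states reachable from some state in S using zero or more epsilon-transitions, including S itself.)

{2, 3, 5, 6, 8, 10, 11, 12}

Start with {3, 11, 12}.
From 11 via epsilon: add 8.
From 8 via epsilon: add 2.
From 2 via epsilon: add 10.
From 10 via epsilon: add 6.
From 6 via epsilon: add 5.
No new states can be added; the closed set is {2, 3, 5, 6, 8, 10, 11, 12}.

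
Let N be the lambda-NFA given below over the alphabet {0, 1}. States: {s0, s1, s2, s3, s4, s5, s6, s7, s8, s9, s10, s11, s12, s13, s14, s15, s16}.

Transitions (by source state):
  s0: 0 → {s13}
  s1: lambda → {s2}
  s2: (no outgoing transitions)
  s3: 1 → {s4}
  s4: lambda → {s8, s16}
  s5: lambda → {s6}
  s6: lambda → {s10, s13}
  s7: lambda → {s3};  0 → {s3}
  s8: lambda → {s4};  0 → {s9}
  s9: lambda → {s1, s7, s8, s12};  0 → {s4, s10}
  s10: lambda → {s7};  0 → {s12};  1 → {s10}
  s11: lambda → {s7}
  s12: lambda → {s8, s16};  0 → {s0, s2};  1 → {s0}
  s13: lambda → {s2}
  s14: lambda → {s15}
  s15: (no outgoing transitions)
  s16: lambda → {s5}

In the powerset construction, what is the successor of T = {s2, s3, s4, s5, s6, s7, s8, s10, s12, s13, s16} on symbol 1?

s3 on 1 → {s4}.
s10 on 1 → {s10}.
s12 on 1 → {s0}.
No 1-transition from s2, s4, s5, s6, s7, s8, s13, s16.
Union after reading 1: {s0, s4, s10}.
Now take the lambda-closure:
From s4 via lambda: add s8, s16.
From s10 via lambda: add s7.
From s7 via lambda: add s3.
From s16 via lambda: add s5.
From s5 via lambda: add s6.
From s6 via lambda: add s13.
From s13 via lambda: add s2.
No new states can be added; the closed set is {s0, s2, s3, s4, s5, s6, s7, s8, s10, s13, s16}.

{s0, s2, s3, s4, s5, s6, s7, s8, s10, s13, s16}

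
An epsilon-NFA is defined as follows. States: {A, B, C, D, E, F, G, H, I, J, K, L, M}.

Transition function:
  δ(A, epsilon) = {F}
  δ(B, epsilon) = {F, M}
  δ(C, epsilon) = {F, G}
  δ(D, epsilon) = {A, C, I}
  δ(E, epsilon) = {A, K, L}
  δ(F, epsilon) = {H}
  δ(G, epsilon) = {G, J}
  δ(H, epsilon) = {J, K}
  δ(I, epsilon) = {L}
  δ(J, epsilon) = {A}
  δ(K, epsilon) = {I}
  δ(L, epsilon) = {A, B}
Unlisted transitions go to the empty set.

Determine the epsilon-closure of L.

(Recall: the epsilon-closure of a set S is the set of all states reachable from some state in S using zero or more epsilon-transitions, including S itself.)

{A, B, F, H, I, J, K, L, M}

Start with {L}.
From L via epsilon: add A, B.
From A via epsilon: add F.
From B via epsilon: add M.
From F via epsilon: add H.
From H via epsilon: add J, K.
From K via epsilon: add I.
No new states can be added; the closed set is {A, B, F, H, I, J, K, L, M}.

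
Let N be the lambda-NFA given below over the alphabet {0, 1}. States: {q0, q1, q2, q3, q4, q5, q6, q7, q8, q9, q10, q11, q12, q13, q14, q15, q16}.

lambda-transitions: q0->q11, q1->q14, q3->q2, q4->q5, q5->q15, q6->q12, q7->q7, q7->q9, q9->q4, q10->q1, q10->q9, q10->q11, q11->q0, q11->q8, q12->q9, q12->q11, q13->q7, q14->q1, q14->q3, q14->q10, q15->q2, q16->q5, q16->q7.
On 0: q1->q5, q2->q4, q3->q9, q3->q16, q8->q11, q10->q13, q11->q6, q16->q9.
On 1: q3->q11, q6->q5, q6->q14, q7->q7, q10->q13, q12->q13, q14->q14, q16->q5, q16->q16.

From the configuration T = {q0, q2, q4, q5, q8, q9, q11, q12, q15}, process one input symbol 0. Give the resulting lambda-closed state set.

q2 on 0 → {q4}.
q8 on 0 → {q11}.
q11 on 0 → {q6}.
No 0-transition from q0, q4, q5, q9, q12, q15.
Union after reading 0: {q4, q6, q11}.
Now take the lambda-closure:
From q4 via lambda: add q5.
From q6 via lambda: add q12.
From q11 via lambda: add q0, q8.
From q5 via lambda: add q15.
From q12 via lambda: add q9.
From q15 via lambda: add q2.
No new states can be added; the closed set is {q0, q2, q4, q5, q6, q8, q9, q11, q12, q15}.

{q0, q2, q4, q5, q6, q8, q9, q11, q12, q15}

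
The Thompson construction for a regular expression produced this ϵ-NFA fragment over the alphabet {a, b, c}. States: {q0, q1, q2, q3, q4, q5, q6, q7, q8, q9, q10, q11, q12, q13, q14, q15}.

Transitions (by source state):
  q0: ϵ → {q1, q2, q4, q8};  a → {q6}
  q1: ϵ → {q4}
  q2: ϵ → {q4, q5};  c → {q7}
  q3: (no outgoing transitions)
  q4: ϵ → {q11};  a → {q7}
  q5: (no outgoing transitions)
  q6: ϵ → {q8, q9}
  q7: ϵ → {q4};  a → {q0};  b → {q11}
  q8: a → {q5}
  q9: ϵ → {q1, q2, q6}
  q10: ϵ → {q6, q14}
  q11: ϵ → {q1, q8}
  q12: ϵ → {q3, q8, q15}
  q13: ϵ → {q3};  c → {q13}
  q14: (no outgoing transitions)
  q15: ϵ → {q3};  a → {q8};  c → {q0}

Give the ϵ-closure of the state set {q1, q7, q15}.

{q1, q3, q4, q7, q8, q11, q15}

Start with {q1, q7, q15}.
From q1 via ϵ: add q4.
From q15 via ϵ: add q3.
From q4 via ϵ: add q11.
From q11 via ϵ: add q8.
No new states can be added; the closed set is {q1, q3, q4, q7, q8, q11, q15}.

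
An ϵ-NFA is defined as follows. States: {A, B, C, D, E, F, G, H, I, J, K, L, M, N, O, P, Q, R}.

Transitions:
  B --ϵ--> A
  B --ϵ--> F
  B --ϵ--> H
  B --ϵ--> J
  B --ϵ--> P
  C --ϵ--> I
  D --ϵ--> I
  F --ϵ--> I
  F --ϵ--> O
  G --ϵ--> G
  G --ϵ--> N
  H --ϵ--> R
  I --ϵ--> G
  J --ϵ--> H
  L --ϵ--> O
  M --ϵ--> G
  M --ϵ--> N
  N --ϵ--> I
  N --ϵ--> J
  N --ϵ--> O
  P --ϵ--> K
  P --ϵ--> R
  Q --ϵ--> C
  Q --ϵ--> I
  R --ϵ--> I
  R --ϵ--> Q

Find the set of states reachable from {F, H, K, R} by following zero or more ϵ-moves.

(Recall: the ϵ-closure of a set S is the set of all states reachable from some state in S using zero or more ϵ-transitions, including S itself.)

{C, F, G, H, I, J, K, N, O, Q, R}

Start with {F, H, K, R}.
From F via ϵ: add I, O.
From R via ϵ: add Q.
From I via ϵ: add G.
From Q via ϵ: add C.
From G via ϵ: add N.
From N via ϵ: add J.
No new states can be added; the closed set is {C, F, G, H, I, J, K, N, O, Q, R}.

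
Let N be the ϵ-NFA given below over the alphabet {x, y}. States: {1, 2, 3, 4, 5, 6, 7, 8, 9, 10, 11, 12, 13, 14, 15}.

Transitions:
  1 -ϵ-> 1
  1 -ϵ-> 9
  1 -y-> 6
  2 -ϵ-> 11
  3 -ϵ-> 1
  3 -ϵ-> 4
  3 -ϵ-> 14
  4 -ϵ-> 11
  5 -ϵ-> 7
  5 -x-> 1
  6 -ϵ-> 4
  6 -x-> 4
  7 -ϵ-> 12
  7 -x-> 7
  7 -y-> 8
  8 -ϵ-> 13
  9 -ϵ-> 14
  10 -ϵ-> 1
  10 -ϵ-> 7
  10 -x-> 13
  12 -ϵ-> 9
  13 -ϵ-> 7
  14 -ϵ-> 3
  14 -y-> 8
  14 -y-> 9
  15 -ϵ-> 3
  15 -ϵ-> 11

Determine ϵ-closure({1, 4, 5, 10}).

{1, 3, 4, 5, 7, 9, 10, 11, 12, 14}

Start with {1, 4, 5, 10}.
From 1 via ϵ: add 9.
From 4 via ϵ: add 11.
From 5 via ϵ: add 7.
From 7 via ϵ: add 12.
From 9 via ϵ: add 14.
From 14 via ϵ: add 3.
No new states can be added; the closed set is {1, 3, 4, 5, 7, 9, 10, 11, 12, 14}.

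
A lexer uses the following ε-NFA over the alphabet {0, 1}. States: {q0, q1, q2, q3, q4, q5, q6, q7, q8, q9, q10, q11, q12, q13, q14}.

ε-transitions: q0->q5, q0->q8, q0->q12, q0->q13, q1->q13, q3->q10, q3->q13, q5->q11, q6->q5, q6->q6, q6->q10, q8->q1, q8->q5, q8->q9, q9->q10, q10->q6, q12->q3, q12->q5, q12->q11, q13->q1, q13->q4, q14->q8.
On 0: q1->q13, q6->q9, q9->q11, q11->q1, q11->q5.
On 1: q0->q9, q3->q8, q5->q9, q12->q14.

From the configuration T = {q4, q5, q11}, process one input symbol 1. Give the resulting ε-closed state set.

q5 on 1 → {q9}.
No 1-transition from q4, q11.
Union after reading 1: {q9}.
Now take the ε-closure:
From q9 via ε: add q10.
From q10 via ε: add q6.
From q6 via ε: add q5.
From q5 via ε: add q11.
No new states can be added; the closed set is {q5, q6, q9, q10, q11}.

{q5, q6, q9, q10, q11}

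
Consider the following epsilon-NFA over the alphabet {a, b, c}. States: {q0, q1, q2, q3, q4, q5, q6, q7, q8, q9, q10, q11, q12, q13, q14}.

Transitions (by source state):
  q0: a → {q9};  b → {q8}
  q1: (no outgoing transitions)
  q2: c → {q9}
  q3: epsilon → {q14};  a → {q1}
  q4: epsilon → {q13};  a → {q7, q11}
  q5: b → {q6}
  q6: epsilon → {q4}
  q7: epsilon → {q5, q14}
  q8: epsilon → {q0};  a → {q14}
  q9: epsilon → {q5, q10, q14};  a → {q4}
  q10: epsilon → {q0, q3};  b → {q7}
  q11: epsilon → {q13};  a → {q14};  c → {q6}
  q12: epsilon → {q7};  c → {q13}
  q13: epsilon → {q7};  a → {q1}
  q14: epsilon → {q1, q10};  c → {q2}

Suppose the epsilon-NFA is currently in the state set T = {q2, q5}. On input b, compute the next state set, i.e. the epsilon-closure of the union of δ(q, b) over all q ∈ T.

{q0, q1, q3, q4, q5, q6, q7, q10, q13, q14}

q5 on b → {q6}.
No b-transition from q2.
Union after reading b: {q6}.
Now take the epsilon-closure:
From q6 via epsilon: add q4.
From q4 via epsilon: add q13.
From q13 via epsilon: add q7.
From q7 via epsilon: add q5, q14.
From q14 via epsilon: add q1, q10.
From q10 via epsilon: add q0, q3.
No new states can be added; the closed set is {q0, q1, q3, q4, q5, q6, q7, q10, q13, q14}.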